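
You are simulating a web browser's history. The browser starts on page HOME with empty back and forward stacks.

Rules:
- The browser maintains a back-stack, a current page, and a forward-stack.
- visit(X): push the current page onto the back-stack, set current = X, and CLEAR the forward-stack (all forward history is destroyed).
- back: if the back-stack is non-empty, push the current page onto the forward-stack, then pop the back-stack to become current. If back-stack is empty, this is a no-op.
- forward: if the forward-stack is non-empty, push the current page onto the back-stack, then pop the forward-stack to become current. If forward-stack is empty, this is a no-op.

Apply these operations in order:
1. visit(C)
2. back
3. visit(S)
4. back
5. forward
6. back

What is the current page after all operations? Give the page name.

Answer: HOME

Derivation:
After 1 (visit(C)): cur=C back=1 fwd=0
After 2 (back): cur=HOME back=0 fwd=1
After 3 (visit(S)): cur=S back=1 fwd=0
After 4 (back): cur=HOME back=0 fwd=1
After 5 (forward): cur=S back=1 fwd=0
After 6 (back): cur=HOME back=0 fwd=1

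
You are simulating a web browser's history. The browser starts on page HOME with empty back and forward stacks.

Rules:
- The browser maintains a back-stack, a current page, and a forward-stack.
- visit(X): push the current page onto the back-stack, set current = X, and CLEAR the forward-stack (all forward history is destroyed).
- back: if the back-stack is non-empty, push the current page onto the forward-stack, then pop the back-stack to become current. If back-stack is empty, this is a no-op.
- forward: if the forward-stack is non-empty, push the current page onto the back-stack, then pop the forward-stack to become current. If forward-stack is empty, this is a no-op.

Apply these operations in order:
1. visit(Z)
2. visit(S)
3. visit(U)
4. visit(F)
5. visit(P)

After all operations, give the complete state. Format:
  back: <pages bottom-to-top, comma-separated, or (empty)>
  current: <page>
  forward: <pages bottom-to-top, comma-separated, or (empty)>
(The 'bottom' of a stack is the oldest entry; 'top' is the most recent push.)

Answer: back: HOME,Z,S,U,F
current: P
forward: (empty)

Derivation:
After 1 (visit(Z)): cur=Z back=1 fwd=0
After 2 (visit(S)): cur=S back=2 fwd=0
After 3 (visit(U)): cur=U back=3 fwd=0
After 4 (visit(F)): cur=F back=4 fwd=0
After 5 (visit(P)): cur=P back=5 fwd=0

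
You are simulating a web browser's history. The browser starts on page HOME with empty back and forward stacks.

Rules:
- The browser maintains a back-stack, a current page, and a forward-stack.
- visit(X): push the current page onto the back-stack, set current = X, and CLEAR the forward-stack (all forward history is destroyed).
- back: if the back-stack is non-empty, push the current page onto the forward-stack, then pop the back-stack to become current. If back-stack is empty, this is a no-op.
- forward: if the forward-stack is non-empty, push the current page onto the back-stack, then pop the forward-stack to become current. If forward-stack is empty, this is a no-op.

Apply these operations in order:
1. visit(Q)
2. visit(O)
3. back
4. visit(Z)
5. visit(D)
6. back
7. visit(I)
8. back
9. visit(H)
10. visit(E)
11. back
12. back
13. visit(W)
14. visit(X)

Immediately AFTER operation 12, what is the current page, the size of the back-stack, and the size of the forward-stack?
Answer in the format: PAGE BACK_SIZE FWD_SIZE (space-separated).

After 1 (visit(Q)): cur=Q back=1 fwd=0
After 2 (visit(O)): cur=O back=2 fwd=0
After 3 (back): cur=Q back=1 fwd=1
After 4 (visit(Z)): cur=Z back=2 fwd=0
After 5 (visit(D)): cur=D back=3 fwd=0
After 6 (back): cur=Z back=2 fwd=1
After 7 (visit(I)): cur=I back=3 fwd=0
After 8 (back): cur=Z back=2 fwd=1
After 9 (visit(H)): cur=H back=3 fwd=0
After 10 (visit(E)): cur=E back=4 fwd=0
After 11 (back): cur=H back=3 fwd=1
After 12 (back): cur=Z back=2 fwd=2

Z 2 2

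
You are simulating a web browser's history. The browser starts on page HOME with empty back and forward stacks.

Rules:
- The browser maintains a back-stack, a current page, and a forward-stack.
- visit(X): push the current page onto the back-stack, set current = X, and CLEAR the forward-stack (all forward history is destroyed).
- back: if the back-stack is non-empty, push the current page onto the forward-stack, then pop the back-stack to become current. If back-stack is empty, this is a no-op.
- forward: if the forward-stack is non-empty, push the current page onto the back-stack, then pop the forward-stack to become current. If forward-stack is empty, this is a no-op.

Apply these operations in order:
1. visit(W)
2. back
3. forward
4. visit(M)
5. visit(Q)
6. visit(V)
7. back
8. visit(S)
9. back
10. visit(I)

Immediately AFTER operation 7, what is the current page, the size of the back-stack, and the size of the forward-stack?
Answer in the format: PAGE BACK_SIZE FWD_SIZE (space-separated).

After 1 (visit(W)): cur=W back=1 fwd=0
After 2 (back): cur=HOME back=0 fwd=1
After 3 (forward): cur=W back=1 fwd=0
After 4 (visit(M)): cur=M back=2 fwd=0
After 5 (visit(Q)): cur=Q back=3 fwd=0
After 6 (visit(V)): cur=V back=4 fwd=0
After 7 (back): cur=Q back=3 fwd=1

Q 3 1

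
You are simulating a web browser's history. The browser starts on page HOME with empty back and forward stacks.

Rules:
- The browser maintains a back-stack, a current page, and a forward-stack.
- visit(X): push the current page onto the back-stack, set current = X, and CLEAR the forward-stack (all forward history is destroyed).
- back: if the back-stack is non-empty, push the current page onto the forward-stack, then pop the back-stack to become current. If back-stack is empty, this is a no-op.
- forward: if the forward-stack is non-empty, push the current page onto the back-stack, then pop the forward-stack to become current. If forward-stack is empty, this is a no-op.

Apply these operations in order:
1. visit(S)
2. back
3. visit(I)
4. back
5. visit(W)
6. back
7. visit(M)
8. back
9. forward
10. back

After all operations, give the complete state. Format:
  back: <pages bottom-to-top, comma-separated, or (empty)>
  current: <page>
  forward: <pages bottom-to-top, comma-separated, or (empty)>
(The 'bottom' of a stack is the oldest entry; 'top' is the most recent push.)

Answer: back: (empty)
current: HOME
forward: M

Derivation:
After 1 (visit(S)): cur=S back=1 fwd=0
After 2 (back): cur=HOME back=0 fwd=1
After 3 (visit(I)): cur=I back=1 fwd=0
After 4 (back): cur=HOME back=0 fwd=1
After 5 (visit(W)): cur=W back=1 fwd=0
After 6 (back): cur=HOME back=0 fwd=1
After 7 (visit(M)): cur=M back=1 fwd=0
After 8 (back): cur=HOME back=0 fwd=1
After 9 (forward): cur=M back=1 fwd=0
After 10 (back): cur=HOME back=0 fwd=1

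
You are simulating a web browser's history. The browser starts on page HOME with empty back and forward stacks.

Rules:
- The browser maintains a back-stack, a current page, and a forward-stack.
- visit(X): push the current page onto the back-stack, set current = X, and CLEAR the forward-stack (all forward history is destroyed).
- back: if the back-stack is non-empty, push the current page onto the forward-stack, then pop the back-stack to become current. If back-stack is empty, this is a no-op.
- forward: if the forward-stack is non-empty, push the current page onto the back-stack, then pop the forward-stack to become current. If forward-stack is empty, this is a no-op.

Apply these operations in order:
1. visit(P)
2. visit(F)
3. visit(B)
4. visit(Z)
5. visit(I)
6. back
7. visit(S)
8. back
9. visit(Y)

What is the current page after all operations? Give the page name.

Answer: Y

Derivation:
After 1 (visit(P)): cur=P back=1 fwd=0
After 2 (visit(F)): cur=F back=2 fwd=0
After 3 (visit(B)): cur=B back=3 fwd=0
After 4 (visit(Z)): cur=Z back=4 fwd=0
After 5 (visit(I)): cur=I back=5 fwd=0
After 6 (back): cur=Z back=4 fwd=1
After 7 (visit(S)): cur=S back=5 fwd=0
After 8 (back): cur=Z back=4 fwd=1
After 9 (visit(Y)): cur=Y back=5 fwd=0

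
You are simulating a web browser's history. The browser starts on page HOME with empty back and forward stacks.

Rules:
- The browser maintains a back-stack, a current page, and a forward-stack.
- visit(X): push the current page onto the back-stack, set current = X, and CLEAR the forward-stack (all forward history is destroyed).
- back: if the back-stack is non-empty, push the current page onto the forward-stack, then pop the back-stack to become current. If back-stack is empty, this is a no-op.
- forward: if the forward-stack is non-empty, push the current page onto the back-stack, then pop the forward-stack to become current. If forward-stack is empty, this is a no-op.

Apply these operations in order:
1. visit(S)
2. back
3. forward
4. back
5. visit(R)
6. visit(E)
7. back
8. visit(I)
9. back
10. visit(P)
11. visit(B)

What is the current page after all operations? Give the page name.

Answer: B

Derivation:
After 1 (visit(S)): cur=S back=1 fwd=0
After 2 (back): cur=HOME back=0 fwd=1
After 3 (forward): cur=S back=1 fwd=0
After 4 (back): cur=HOME back=0 fwd=1
After 5 (visit(R)): cur=R back=1 fwd=0
After 6 (visit(E)): cur=E back=2 fwd=0
After 7 (back): cur=R back=1 fwd=1
After 8 (visit(I)): cur=I back=2 fwd=0
After 9 (back): cur=R back=1 fwd=1
After 10 (visit(P)): cur=P back=2 fwd=0
After 11 (visit(B)): cur=B back=3 fwd=0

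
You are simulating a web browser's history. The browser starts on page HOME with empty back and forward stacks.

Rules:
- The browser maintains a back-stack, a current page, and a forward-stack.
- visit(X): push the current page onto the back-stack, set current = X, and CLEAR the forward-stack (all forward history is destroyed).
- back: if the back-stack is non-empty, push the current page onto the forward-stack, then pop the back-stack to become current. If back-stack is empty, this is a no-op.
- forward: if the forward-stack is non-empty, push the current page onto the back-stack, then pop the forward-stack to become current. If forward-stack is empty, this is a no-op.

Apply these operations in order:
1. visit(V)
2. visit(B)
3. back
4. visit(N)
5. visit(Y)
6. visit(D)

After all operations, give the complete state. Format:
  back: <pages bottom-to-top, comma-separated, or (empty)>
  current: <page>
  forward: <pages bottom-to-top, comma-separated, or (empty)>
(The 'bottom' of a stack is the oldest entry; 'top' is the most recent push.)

Answer: back: HOME,V,N,Y
current: D
forward: (empty)

Derivation:
After 1 (visit(V)): cur=V back=1 fwd=0
After 2 (visit(B)): cur=B back=2 fwd=0
After 3 (back): cur=V back=1 fwd=1
After 4 (visit(N)): cur=N back=2 fwd=0
After 5 (visit(Y)): cur=Y back=3 fwd=0
After 6 (visit(D)): cur=D back=4 fwd=0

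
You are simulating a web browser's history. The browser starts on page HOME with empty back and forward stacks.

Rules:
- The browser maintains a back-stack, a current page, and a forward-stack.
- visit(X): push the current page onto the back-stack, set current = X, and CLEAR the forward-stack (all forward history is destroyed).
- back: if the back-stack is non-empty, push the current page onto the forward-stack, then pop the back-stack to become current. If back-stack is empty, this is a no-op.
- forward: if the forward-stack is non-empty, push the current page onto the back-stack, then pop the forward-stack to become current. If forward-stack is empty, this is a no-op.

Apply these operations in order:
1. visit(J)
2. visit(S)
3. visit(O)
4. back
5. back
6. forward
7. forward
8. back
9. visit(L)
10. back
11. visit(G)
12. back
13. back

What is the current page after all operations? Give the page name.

Answer: J

Derivation:
After 1 (visit(J)): cur=J back=1 fwd=0
After 2 (visit(S)): cur=S back=2 fwd=0
After 3 (visit(O)): cur=O back=3 fwd=0
After 4 (back): cur=S back=2 fwd=1
After 5 (back): cur=J back=1 fwd=2
After 6 (forward): cur=S back=2 fwd=1
After 7 (forward): cur=O back=3 fwd=0
After 8 (back): cur=S back=2 fwd=1
After 9 (visit(L)): cur=L back=3 fwd=0
After 10 (back): cur=S back=2 fwd=1
After 11 (visit(G)): cur=G back=3 fwd=0
After 12 (back): cur=S back=2 fwd=1
After 13 (back): cur=J back=1 fwd=2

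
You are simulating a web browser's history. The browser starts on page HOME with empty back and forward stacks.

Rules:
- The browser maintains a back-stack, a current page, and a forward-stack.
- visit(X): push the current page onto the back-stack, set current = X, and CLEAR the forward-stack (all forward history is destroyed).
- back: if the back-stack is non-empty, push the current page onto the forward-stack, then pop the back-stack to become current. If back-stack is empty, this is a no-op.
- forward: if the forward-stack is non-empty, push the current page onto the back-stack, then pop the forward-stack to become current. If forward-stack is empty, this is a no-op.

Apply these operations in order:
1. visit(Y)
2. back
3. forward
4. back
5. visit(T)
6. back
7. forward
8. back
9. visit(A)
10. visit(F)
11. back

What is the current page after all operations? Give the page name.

Answer: A

Derivation:
After 1 (visit(Y)): cur=Y back=1 fwd=0
After 2 (back): cur=HOME back=0 fwd=1
After 3 (forward): cur=Y back=1 fwd=0
After 4 (back): cur=HOME back=0 fwd=1
After 5 (visit(T)): cur=T back=1 fwd=0
After 6 (back): cur=HOME back=0 fwd=1
After 7 (forward): cur=T back=1 fwd=0
After 8 (back): cur=HOME back=0 fwd=1
After 9 (visit(A)): cur=A back=1 fwd=0
After 10 (visit(F)): cur=F back=2 fwd=0
After 11 (back): cur=A back=1 fwd=1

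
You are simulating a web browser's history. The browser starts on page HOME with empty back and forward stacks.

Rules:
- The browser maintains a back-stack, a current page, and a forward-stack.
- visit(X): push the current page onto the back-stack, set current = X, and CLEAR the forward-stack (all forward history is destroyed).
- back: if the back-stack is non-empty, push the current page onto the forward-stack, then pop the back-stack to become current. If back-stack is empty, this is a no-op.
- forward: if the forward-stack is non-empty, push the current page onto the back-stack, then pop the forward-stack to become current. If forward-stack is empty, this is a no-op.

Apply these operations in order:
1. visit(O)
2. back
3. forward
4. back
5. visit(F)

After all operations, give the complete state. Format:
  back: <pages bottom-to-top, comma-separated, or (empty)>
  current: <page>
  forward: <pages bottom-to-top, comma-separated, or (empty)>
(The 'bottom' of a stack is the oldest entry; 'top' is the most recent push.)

Answer: back: HOME
current: F
forward: (empty)

Derivation:
After 1 (visit(O)): cur=O back=1 fwd=0
After 2 (back): cur=HOME back=0 fwd=1
After 3 (forward): cur=O back=1 fwd=0
After 4 (back): cur=HOME back=0 fwd=1
After 5 (visit(F)): cur=F back=1 fwd=0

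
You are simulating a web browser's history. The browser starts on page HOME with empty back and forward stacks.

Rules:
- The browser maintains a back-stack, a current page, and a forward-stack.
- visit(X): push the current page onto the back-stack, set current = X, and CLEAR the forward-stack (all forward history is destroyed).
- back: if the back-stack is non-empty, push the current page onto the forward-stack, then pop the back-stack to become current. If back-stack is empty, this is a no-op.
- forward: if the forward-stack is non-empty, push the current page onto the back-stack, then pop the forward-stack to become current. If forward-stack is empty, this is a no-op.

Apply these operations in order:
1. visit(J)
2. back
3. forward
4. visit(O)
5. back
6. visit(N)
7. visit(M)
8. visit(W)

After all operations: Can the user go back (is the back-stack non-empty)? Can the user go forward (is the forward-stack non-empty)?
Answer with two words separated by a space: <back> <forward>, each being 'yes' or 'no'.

After 1 (visit(J)): cur=J back=1 fwd=0
After 2 (back): cur=HOME back=0 fwd=1
After 3 (forward): cur=J back=1 fwd=0
After 4 (visit(O)): cur=O back=2 fwd=0
After 5 (back): cur=J back=1 fwd=1
After 6 (visit(N)): cur=N back=2 fwd=0
After 7 (visit(M)): cur=M back=3 fwd=0
After 8 (visit(W)): cur=W back=4 fwd=0

Answer: yes no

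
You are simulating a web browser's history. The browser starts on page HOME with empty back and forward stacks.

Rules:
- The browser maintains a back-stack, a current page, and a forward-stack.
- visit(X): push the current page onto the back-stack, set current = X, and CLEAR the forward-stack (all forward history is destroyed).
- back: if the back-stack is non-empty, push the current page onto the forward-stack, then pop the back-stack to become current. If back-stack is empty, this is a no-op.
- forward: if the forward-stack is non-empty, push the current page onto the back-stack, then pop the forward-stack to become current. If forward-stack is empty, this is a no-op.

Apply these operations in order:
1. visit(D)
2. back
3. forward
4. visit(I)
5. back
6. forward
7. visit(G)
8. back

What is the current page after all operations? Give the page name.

After 1 (visit(D)): cur=D back=1 fwd=0
After 2 (back): cur=HOME back=0 fwd=1
After 3 (forward): cur=D back=1 fwd=0
After 4 (visit(I)): cur=I back=2 fwd=0
After 5 (back): cur=D back=1 fwd=1
After 6 (forward): cur=I back=2 fwd=0
After 7 (visit(G)): cur=G back=3 fwd=0
After 8 (back): cur=I back=2 fwd=1

Answer: I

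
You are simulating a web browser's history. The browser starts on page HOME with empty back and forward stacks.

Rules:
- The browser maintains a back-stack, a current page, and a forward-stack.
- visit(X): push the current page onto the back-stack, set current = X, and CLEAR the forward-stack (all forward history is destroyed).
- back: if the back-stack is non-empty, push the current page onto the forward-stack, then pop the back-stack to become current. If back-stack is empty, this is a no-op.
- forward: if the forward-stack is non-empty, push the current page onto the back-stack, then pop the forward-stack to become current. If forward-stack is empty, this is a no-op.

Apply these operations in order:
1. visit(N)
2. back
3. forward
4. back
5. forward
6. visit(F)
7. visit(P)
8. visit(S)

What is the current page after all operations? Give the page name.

After 1 (visit(N)): cur=N back=1 fwd=0
After 2 (back): cur=HOME back=0 fwd=1
After 3 (forward): cur=N back=1 fwd=0
After 4 (back): cur=HOME back=0 fwd=1
After 5 (forward): cur=N back=1 fwd=0
After 6 (visit(F)): cur=F back=2 fwd=0
After 7 (visit(P)): cur=P back=3 fwd=0
After 8 (visit(S)): cur=S back=4 fwd=0

Answer: S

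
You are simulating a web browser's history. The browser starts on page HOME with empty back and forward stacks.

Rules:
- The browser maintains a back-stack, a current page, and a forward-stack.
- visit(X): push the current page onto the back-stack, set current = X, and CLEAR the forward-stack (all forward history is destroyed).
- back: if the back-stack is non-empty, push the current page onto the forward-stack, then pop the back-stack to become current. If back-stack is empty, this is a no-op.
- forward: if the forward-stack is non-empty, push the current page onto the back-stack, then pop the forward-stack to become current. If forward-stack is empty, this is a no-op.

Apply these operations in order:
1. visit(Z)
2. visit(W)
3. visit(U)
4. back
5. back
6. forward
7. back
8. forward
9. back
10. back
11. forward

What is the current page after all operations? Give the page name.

After 1 (visit(Z)): cur=Z back=1 fwd=0
After 2 (visit(W)): cur=W back=2 fwd=0
After 3 (visit(U)): cur=U back=3 fwd=0
After 4 (back): cur=W back=2 fwd=1
After 5 (back): cur=Z back=1 fwd=2
After 6 (forward): cur=W back=2 fwd=1
After 7 (back): cur=Z back=1 fwd=2
After 8 (forward): cur=W back=2 fwd=1
After 9 (back): cur=Z back=1 fwd=2
After 10 (back): cur=HOME back=0 fwd=3
After 11 (forward): cur=Z back=1 fwd=2

Answer: Z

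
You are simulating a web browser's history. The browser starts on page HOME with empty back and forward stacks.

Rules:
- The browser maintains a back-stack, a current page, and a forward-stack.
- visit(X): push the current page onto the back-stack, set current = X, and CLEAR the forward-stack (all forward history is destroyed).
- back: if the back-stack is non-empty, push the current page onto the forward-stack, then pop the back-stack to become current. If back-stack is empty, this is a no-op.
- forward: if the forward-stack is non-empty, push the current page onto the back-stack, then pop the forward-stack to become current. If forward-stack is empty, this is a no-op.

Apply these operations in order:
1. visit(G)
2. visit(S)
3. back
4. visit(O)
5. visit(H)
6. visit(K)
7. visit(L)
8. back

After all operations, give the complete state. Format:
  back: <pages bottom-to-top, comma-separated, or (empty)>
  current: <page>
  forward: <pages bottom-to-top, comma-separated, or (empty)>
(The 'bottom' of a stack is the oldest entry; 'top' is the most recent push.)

Answer: back: HOME,G,O,H
current: K
forward: L

Derivation:
After 1 (visit(G)): cur=G back=1 fwd=0
After 2 (visit(S)): cur=S back=2 fwd=0
After 3 (back): cur=G back=1 fwd=1
After 4 (visit(O)): cur=O back=2 fwd=0
After 5 (visit(H)): cur=H back=3 fwd=0
After 6 (visit(K)): cur=K back=4 fwd=0
After 7 (visit(L)): cur=L back=5 fwd=0
After 8 (back): cur=K back=4 fwd=1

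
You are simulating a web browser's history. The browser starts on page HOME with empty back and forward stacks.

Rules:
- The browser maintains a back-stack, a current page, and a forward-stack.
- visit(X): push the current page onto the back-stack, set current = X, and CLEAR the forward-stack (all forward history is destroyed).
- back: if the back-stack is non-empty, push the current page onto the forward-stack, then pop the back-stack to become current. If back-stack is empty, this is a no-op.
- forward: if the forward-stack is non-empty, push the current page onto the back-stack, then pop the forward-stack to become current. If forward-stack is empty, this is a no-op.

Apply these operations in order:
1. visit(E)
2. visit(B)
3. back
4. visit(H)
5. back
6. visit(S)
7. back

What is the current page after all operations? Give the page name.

After 1 (visit(E)): cur=E back=1 fwd=0
After 2 (visit(B)): cur=B back=2 fwd=0
After 3 (back): cur=E back=1 fwd=1
After 4 (visit(H)): cur=H back=2 fwd=0
After 5 (back): cur=E back=1 fwd=1
After 6 (visit(S)): cur=S back=2 fwd=0
After 7 (back): cur=E back=1 fwd=1

Answer: E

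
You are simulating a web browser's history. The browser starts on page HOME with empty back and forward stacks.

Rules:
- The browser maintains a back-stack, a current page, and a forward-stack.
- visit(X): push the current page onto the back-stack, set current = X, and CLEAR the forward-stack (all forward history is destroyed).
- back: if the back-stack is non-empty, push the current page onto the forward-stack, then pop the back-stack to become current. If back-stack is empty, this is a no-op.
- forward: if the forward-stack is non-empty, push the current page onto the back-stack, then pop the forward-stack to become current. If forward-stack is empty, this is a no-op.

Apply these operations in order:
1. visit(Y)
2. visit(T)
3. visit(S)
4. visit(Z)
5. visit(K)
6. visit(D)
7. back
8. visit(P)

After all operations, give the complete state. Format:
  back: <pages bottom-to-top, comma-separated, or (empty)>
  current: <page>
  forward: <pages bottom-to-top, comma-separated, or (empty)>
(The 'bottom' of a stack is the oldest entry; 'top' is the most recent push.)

After 1 (visit(Y)): cur=Y back=1 fwd=0
After 2 (visit(T)): cur=T back=2 fwd=0
After 3 (visit(S)): cur=S back=3 fwd=0
After 4 (visit(Z)): cur=Z back=4 fwd=0
After 5 (visit(K)): cur=K back=5 fwd=0
After 6 (visit(D)): cur=D back=6 fwd=0
After 7 (back): cur=K back=5 fwd=1
After 8 (visit(P)): cur=P back=6 fwd=0

Answer: back: HOME,Y,T,S,Z,K
current: P
forward: (empty)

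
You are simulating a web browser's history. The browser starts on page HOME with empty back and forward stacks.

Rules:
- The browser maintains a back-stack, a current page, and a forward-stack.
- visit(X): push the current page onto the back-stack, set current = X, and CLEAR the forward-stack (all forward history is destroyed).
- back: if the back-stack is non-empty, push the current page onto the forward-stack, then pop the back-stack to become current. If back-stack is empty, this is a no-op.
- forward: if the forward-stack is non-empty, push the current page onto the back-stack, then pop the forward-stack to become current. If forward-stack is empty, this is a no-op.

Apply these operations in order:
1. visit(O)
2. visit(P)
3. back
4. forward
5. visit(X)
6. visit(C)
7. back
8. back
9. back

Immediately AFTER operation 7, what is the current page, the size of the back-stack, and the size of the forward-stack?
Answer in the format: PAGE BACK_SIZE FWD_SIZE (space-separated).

After 1 (visit(O)): cur=O back=1 fwd=0
After 2 (visit(P)): cur=P back=2 fwd=0
After 3 (back): cur=O back=1 fwd=1
After 4 (forward): cur=P back=2 fwd=0
After 5 (visit(X)): cur=X back=3 fwd=0
After 6 (visit(C)): cur=C back=4 fwd=0
After 7 (back): cur=X back=3 fwd=1

X 3 1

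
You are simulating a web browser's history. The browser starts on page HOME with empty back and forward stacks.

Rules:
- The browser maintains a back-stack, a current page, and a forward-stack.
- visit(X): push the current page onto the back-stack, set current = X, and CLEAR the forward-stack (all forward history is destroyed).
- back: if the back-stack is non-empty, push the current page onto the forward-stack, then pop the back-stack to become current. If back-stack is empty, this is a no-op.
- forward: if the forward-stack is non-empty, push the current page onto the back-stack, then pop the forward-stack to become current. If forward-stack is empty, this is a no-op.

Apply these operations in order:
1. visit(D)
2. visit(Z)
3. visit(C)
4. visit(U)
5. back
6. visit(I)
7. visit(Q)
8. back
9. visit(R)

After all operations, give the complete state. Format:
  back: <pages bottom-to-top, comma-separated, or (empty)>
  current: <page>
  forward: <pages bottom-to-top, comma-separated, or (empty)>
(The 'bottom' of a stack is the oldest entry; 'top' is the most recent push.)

After 1 (visit(D)): cur=D back=1 fwd=0
After 2 (visit(Z)): cur=Z back=2 fwd=0
After 3 (visit(C)): cur=C back=3 fwd=0
After 4 (visit(U)): cur=U back=4 fwd=0
After 5 (back): cur=C back=3 fwd=1
After 6 (visit(I)): cur=I back=4 fwd=0
After 7 (visit(Q)): cur=Q back=5 fwd=0
After 8 (back): cur=I back=4 fwd=1
After 9 (visit(R)): cur=R back=5 fwd=0

Answer: back: HOME,D,Z,C,I
current: R
forward: (empty)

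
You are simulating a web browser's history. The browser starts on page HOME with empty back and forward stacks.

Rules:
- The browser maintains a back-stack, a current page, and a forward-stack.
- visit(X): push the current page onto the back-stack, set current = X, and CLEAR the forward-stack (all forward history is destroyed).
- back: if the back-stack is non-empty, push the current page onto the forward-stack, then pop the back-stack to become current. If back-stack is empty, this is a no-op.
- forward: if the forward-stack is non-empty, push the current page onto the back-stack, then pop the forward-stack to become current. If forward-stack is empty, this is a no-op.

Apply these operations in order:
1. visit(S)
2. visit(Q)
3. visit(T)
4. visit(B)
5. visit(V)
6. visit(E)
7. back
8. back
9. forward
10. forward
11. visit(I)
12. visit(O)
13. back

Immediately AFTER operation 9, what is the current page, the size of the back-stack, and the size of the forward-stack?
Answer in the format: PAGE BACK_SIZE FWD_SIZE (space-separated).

After 1 (visit(S)): cur=S back=1 fwd=0
After 2 (visit(Q)): cur=Q back=2 fwd=0
After 3 (visit(T)): cur=T back=3 fwd=0
After 4 (visit(B)): cur=B back=4 fwd=0
After 5 (visit(V)): cur=V back=5 fwd=0
After 6 (visit(E)): cur=E back=6 fwd=0
After 7 (back): cur=V back=5 fwd=1
After 8 (back): cur=B back=4 fwd=2
After 9 (forward): cur=V back=5 fwd=1

V 5 1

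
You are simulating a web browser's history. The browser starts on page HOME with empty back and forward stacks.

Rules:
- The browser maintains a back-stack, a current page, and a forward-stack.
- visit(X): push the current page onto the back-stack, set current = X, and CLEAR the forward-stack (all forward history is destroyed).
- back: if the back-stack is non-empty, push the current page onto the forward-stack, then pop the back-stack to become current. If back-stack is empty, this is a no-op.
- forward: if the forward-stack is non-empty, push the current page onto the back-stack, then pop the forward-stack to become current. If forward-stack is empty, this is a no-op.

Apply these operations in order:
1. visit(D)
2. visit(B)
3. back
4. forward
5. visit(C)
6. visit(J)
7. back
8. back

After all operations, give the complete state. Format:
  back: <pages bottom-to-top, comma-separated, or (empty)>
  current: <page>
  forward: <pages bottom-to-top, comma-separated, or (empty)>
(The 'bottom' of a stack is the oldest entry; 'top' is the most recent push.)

Answer: back: HOME,D
current: B
forward: J,C

Derivation:
After 1 (visit(D)): cur=D back=1 fwd=0
After 2 (visit(B)): cur=B back=2 fwd=0
After 3 (back): cur=D back=1 fwd=1
After 4 (forward): cur=B back=2 fwd=0
After 5 (visit(C)): cur=C back=3 fwd=0
After 6 (visit(J)): cur=J back=4 fwd=0
After 7 (back): cur=C back=3 fwd=1
After 8 (back): cur=B back=2 fwd=2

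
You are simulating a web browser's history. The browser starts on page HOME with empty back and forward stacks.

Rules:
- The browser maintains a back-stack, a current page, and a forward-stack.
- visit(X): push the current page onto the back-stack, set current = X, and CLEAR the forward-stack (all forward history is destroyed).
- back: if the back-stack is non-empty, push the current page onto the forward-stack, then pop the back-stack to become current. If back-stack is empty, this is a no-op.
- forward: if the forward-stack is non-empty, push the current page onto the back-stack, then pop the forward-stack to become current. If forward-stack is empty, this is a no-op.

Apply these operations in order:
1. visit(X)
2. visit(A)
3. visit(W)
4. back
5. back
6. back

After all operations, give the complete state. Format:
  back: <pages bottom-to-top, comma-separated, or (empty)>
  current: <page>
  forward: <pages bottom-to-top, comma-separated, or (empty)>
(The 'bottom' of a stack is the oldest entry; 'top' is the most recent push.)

After 1 (visit(X)): cur=X back=1 fwd=0
After 2 (visit(A)): cur=A back=2 fwd=0
After 3 (visit(W)): cur=W back=3 fwd=0
After 4 (back): cur=A back=2 fwd=1
After 5 (back): cur=X back=1 fwd=2
After 6 (back): cur=HOME back=0 fwd=3

Answer: back: (empty)
current: HOME
forward: W,A,X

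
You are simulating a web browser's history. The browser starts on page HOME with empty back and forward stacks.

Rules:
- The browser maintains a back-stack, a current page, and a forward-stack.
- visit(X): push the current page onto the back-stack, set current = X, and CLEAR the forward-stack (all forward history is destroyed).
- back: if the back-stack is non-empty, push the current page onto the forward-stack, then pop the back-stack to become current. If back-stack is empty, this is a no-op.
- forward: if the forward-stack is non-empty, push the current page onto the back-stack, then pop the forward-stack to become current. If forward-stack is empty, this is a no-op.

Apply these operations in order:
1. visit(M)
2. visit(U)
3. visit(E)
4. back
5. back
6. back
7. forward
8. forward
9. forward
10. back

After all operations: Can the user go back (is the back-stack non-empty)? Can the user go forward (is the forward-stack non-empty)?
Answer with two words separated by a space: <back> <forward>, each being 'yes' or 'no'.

Answer: yes yes

Derivation:
After 1 (visit(M)): cur=M back=1 fwd=0
After 2 (visit(U)): cur=U back=2 fwd=0
After 3 (visit(E)): cur=E back=3 fwd=0
After 4 (back): cur=U back=2 fwd=1
After 5 (back): cur=M back=1 fwd=2
After 6 (back): cur=HOME back=0 fwd=3
After 7 (forward): cur=M back=1 fwd=2
After 8 (forward): cur=U back=2 fwd=1
After 9 (forward): cur=E back=3 fwd=0
After 10 (back): cur=U back=2 fwd=1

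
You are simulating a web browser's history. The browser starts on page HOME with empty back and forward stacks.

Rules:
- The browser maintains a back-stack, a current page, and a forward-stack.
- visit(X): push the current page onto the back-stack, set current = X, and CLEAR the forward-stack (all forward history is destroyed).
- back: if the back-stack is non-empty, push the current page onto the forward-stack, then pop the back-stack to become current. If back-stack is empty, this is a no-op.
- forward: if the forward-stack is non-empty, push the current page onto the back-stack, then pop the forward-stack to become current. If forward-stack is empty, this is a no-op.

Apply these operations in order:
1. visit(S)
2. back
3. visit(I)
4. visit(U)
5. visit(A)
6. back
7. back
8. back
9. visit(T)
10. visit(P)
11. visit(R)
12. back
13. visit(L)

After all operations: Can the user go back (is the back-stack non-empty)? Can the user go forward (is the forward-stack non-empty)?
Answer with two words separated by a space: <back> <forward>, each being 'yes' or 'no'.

After 1 (visit(S)): cur=S back=1 fwd=0
After 2 (back): cur=HOME back=0 fwd=1
After 3 (visit(I)): cur=I back=1 fwd=0
After 4 (visit(U)): cur=U back=2 fwd=0
After 5 (visit(A)): cur=A back=3 fwd=0
After 6 (back): cur=U back=2 fwd=1
After 7 (back): cur=I back=1 fwd=2
After 8 (back): cur=HOME back=0 fwd=3
After 9 (visit(T)): cur=T back=1 fwd=0
After 10 (visit(P)): cur=P back=2 fwd=0
After 11 (visit(R)): cur=R back=3 fwd=0
After 12 (back): cur=P back=2 fwd=1
After 13 (visit(L)): cur=L back=3 fwd=0

Answer: yes no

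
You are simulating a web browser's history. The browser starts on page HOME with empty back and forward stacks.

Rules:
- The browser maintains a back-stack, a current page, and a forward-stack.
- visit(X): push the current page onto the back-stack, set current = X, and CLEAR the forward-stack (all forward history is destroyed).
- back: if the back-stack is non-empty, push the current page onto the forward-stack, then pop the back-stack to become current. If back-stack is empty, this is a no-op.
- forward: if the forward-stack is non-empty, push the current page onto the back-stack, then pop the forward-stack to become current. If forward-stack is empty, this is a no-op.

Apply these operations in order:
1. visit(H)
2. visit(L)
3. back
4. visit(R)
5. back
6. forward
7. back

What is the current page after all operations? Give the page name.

Answer: H

Derivation:
After 1 (visit(H)): cur=H back=1 fwd=0
After 2 (visit(L)): cur=L back=2 fwd=0
After 3 (back): cur=H back=1 fwd=1
After 4 (visit(R)): cur=R back=2 fwd=0
After 5 (back): cur=H back=1 fwd=1
After 6 (forward): cur=R back=2 fwd=0
After 7 (back): cur=H back=1 fwd=1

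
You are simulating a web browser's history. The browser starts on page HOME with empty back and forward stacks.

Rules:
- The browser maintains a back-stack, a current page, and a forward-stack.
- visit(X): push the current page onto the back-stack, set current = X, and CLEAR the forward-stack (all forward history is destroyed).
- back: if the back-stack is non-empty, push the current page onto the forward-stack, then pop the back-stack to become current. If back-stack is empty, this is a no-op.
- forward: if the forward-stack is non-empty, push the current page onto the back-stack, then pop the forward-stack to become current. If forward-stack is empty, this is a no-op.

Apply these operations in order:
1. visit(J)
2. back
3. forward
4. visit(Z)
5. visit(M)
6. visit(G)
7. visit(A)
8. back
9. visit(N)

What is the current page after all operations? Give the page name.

Answer: N

Derivation:
After 1 (visit(J)): cur=J back=1 fwd=0
After 2 (back): cur=HOME back=0 fwd=1
After 3 (forward): cur=J back=1 fwd=0
After 4 (visit(Z)): cur=Z back=2 fwd=0
After 5 (visit(M)): cur=M back=3 fwd=0
After 6 (visit(G)): cur=G back=4 fwd=0
After 7 (visit(A)): cur=A back=5 fwd=0
After 8 (back): cur=G back=4 fwd=1
After 9 (visit(N)): cur=N back=5 fwd=0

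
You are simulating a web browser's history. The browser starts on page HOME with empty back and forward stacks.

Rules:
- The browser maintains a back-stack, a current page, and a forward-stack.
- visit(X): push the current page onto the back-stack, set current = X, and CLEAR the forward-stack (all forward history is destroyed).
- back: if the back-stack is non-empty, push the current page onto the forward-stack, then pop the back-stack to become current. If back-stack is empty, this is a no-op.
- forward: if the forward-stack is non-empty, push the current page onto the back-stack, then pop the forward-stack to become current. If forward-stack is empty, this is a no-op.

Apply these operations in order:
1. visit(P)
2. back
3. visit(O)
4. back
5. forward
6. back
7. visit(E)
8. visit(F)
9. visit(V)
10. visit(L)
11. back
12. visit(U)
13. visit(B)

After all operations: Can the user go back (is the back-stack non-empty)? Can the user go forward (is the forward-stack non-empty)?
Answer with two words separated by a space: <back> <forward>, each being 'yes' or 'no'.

After 1 (visit(P)): cur=P back=1 fwd=0
After 2 (back): cur=HOME back=0 fwd=1
After 3 (visit(O)): cur=O back=1 fwd=0
After 4 (back): cur=HOME back=0 fwd=1
After 5 (forward): cur=O back=1 fwd=0
After 6 (back): cur=HOME back=0 fwd=1
After 7 (visit(E)): cur=E back=1 fwd=0
After 8 (visit(F)): cur=F back=2 fwd=0
After 9 (visit(V)): cur=V back=3 fwd=0
After 10 (visit(L)): cur=L back=4 fwd=0
After 11 (back): cur=V back=3 fwd=1
After 12 (visit(U)): cur=U back=4 fwd=0
After 13 (visit(B)): cur=B back=5 fwd=0

Answer: yes no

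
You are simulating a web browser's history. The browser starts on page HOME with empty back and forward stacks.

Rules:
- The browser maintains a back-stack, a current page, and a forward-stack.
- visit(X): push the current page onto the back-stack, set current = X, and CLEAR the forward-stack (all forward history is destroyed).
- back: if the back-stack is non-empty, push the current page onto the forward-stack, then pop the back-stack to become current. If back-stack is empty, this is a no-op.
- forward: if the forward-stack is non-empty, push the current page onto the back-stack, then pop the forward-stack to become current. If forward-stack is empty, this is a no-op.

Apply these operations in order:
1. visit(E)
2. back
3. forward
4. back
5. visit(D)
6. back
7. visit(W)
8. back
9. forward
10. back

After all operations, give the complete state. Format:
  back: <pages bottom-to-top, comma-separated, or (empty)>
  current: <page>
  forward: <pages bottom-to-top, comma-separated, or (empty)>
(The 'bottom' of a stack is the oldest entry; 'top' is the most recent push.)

After 1 (visit(E)): cur=E back=1 fwd=0
After 2 (back): cur=HOME back=0 fwd=1
After 3 (forward): cur=E back=1 fwd=0
After 4 (back): cur=HOME back=0 fwd=1
After 5 (visit(D)): cur=D back=1 fwd=0
After 6 (back): cur=HOME back=0 fwd=1
After 7 (visit(W)): cur=W back=1 fwd=0
After 8 (back): cur=HOME back=0 fwd=1
After 9 (forward): cur=W back=1 fwd=0
After 10 (back): cur=HOME back=0 fwd=1

Answer: back: (empty)
current: HOME
forward: W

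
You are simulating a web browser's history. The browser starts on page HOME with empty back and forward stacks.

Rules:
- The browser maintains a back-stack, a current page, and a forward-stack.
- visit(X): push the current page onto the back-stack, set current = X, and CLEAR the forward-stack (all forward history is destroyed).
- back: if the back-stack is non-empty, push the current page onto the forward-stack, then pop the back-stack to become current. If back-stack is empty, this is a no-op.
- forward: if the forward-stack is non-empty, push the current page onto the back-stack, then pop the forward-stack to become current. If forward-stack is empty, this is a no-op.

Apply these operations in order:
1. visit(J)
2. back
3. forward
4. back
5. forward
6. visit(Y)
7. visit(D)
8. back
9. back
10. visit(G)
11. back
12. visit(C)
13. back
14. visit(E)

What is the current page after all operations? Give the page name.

After 1 (visit(J)): cur=J back=1 fwd=0
After 2 (back): cur=HOME back=0 fwd=1
After 3 (forward): cur=J back=1 fwd=0
After 4 (back): cur=HOME back=0 fwd=1
After 5 (forward): cur=J back=1 fwd=0
After 6 (visit(Y)): cur=Y back=2 fwd=0
After 7 (visit(D)): cur=D back=3 fwd=0
After 8 (back): cur=Y back=2 fwd=1
After 9 (back): cur=J back=1 fwd=2
After 10 (visit(G)): cur=G back=2 fwd=0
After 11 (back): cur=J back=1 fwd=1
After 12 (visit(C)): cur=C back=2 fwd=0
After 13 (back): cur=J back=1 fwd=1
After 14 (visit(E)): cur=E back=2 fwd=0

Answer: E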